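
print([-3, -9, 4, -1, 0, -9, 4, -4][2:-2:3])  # [4, -9]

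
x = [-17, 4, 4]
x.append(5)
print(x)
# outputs [-17, 4, 4, 5]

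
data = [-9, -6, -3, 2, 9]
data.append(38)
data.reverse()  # [38, 9, 2, -3, -6, -9]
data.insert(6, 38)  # [38, 9, 2, -3, -6, -9, 38]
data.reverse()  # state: [38, -9, -6, -3, 2, 9, 38]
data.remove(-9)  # [38, -6, -3, 2, 9, 38]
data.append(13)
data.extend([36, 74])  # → [38, -6, -3, 2, 9, 38, 13, 36, 74]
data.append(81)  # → [38, -6, -3, 2, 9, 38, 13, 36, 74, 81]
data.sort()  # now [-6, -3, 2, 9, 13, 36, 38, 38, 74, 81]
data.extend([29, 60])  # [-6, -3, 2, 9, 13, 36, 38, 38, 74, 81, 29, 60]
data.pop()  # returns 60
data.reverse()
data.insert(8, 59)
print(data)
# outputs [29, 81, 74, 38, 38, 36, 13, 9, 59, 2, -3, -6]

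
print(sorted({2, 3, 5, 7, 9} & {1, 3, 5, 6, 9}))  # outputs [3, 5, 9]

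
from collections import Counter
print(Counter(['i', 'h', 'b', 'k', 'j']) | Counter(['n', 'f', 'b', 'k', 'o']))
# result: Counter({'i': 1, 'h': 1, 'b': 1, 'k': 1, 'j': 1, 'n': 1, 'f': 1, 'o': 1})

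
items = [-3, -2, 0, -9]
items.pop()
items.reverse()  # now [0, -2, -3]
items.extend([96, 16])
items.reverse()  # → [16, 96, -3, -2, 0]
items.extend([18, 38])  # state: [16, 96, -3, -2, 0, 18, 38]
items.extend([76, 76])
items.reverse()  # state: [76, 76, 38, 18, 0, -2, -3, 96, 16]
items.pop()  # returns 16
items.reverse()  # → [96, -3, -2, 0, 18, 38, 76, 76]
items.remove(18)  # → [96, -3, -2, 0, 38, 76, 76]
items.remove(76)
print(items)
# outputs [96, -3, -2, 0, 38, 76]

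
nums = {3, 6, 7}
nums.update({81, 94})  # {3, 6, 7, 81, 94}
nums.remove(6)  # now {3, 7, 81, 94}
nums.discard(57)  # {3, 7, 81, 94}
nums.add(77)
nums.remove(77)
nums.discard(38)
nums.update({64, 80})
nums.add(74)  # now {3, 7, 64, 74, 80, 81, 94}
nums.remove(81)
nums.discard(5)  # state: {3, 7, 64, 74, 80, 94}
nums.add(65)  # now {3, 7, 64, 65, 74, 80, 94}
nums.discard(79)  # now {3, 7, 64, 65, 74, 80, 94}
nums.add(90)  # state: {3, 7, 64, 65, 74, 80, 90, 94}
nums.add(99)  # {3, 7, 64, 65, 74, 80, 90, 94, 99}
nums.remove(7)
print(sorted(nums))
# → [3, 64, 65, 74, 80, 90, 94, 99]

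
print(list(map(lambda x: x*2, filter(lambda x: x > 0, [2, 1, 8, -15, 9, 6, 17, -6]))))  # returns [4, 2, 16, 18, 12, 34]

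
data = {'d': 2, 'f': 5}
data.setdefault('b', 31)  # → 31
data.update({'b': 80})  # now {'d': 2, 'f': 5, 'b': 80}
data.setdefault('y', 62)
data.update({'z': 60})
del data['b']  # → {'d': 2, 'f': 5, 'y': 62, 'z': 60}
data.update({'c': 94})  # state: {'d': 2, 'f': 5, 'y': 62, 'z': 60, 'c': 94}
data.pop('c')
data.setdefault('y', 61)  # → 62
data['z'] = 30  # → {'d': 2, 'f': 5, 'y': 62, 'z': 30}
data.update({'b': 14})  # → {'d': 2, 'f': 5, 'y': 62, 'z': 30, 'b': 14}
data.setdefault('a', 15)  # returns 15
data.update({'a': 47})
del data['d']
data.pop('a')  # 47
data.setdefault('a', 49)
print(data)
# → {'f': 5, 'y': 62, 'z': 30, 'b': 14, 'a': 49}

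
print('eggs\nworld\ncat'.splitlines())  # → ['eggs', 'world', 'cat']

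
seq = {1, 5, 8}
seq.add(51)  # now {1, 5, 8, 51}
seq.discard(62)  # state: {1, 5, 8, 51}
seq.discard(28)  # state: {1, 5, 8, 51}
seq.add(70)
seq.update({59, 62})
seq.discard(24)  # {1, 5, 8, 51, 59, 62, 70}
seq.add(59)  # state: {1, 5, 8, 51, 59, 62, 70}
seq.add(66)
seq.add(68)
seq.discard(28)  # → {1, 5, 8, 51, 59, 62, 66, 68, 70}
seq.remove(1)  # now {5, 8, 51, 59, 62, 66, 68, 70}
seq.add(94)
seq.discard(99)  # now {5, 8, 51, 59, 62, 66, 68, 70, 94}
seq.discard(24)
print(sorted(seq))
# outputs [5, 8, 51, 59, 62, 66, 68, 70, 94]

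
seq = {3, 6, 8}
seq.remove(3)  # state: {6, 8}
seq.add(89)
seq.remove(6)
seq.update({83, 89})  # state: {8, 83, 89}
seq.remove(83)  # {8, 89}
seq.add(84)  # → {8, 84, 89}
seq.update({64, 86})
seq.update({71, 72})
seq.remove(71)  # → {8, 64, 72, 84, 86, 89}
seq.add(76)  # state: {8, 64, 72, 76, 84, 86, 89}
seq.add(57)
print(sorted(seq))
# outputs [8, 57, 64, 72, 76, 84, 86, 89]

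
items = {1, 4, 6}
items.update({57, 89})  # {1, 4, 6, 57, 89}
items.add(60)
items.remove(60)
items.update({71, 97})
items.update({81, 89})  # {1, 4, 6, 57, 71, 81, 89, 97}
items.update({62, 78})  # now {1, 4, 6, 57, 62, 71, 78, 81, 89, 97}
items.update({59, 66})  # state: {1, 4, 6, 57, 59, 62, 66, 71, 78, 81, 89, 97}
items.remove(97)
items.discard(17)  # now {1, 4, 6, 57, 59, 62, 66, 71, 78, 81, 89}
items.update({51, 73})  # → {1, 4, 6, 51, 57, 59, 62, 66, 71, 73, 78, 81, 89}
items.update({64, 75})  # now {1, 4, 6, 51, 57, 59, 62, 64, 66, 71, 73, 75, 78, 81, 89}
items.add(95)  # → {1, 4, 6, 51, 57, 59, 62, 64, 66, 71, 73, 75, 78, 81, 89, 95}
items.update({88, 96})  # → {1, 4, 6, 51, 57, 59, 62, 64, 66, 71, 73, 75, 78, 81, 88, 89, 95, 96}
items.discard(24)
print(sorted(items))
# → [1, 4, 6, 51, 57, 59, 62, 64, 66, 71, 73, 75, 78, 81, 88, 89, 95, 96]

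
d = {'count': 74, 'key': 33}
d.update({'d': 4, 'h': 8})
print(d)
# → {'count': 74, 'key': 33, 'd': 4, 'h': 8}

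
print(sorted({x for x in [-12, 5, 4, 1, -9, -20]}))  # [-20, -12, -9, 1, 4, 5]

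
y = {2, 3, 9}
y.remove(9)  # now {2, 3}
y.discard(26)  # {2, 3}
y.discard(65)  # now {2, 3}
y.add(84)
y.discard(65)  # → {2, 3, 84}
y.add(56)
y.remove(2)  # {3, 56, 84}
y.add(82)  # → {3, 56, 82, 84}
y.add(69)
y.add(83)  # {3, 56, 69, 82, 83, 84}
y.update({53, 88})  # {3, 53, 56, 69, 82, 83, 84, 88}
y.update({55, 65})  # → {3, 53, 55, 56, 65, 69, 82, 83, 84, 88}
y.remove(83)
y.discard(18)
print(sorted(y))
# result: [3, 53, 55, 56, 65, 69, 82, 84, 88]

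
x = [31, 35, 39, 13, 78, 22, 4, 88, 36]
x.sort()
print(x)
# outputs [4, 13, 22, 31, 35, 36, 39, 78, 88]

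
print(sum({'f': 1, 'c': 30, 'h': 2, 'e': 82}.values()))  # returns 115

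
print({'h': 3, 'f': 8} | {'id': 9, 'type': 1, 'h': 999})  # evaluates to {'h': 999, 'f': 8, 'id': 9, 'type': 1}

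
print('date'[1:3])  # at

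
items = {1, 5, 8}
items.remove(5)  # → {1, 8}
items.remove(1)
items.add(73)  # {8, 73}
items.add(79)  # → {8, 73, 79}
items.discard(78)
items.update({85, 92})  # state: {8, 73, 79, 85, 92}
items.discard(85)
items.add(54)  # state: {8, 54, 73, 79, 92}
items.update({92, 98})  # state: {8, 54, 73, 79, 92, 98}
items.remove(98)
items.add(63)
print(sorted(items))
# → [8, 54, 63, 73, 79, 92]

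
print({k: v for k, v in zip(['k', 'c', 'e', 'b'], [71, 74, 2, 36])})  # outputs {'k': 71, 'c': 74, 'e': 2, 'b': 36}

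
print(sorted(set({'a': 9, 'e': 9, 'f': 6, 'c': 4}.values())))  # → [4, 6, 9]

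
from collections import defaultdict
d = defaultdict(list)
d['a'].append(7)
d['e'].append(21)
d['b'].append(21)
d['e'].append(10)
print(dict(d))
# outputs {'a': [7], 'e': [21, 10], 'b': [21]}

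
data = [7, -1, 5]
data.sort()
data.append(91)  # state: [-1, 5, 7, 91]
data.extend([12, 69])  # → [-1, 5, 7, 91, 12, 69]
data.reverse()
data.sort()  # [-1, 5, 7, 12, 69, 91]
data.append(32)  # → [-1, 5, 7, 12, 69, 91, 32]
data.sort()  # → [-1, 5, 7, 12, 32, 69, 91]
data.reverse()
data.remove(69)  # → [91, 32, 12, 7, 5, -1]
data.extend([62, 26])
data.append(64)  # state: [91, 32, 12, 7, 5, -1, 62, 26, 64]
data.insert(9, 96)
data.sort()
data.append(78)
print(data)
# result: [-1, 5, 7, 12, 26, 32, 62, 64, 91, 96, 78]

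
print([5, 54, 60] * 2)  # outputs [5, 54, 60, 5, 54, 60]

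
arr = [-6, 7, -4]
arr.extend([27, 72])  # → [-6, 7, -4, 27, 72]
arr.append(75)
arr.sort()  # [-6, -4, 7, 27, 72, 75]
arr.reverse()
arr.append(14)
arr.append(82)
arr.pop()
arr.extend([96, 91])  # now [75, 72, 27, 7, -4, -6, 14, 96, 91]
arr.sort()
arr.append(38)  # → [-6, -4, 7, 14, 27, 72, 75, 91, 96, 38]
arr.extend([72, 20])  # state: [-6, -4, 7, 14, 27, 72, 75, 91, 96, 38, 72, 20]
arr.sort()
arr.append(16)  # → [-6, -4, 7, 14, 20, 27, 38, 72, 72, 75, 91, 96, 16]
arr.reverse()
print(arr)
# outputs [16, 96, 91, 75, 72, 72, 38, 27, 20, 14, 7, -4, -6]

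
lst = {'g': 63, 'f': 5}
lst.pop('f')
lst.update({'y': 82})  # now {'g': 63, 'y': 82}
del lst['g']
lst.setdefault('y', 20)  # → 82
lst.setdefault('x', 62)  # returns 62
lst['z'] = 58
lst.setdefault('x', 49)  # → 62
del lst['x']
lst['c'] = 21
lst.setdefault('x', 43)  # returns 43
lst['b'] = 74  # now {'y': 82, 'z': 58, 'c': 21, 'x': 43, 'b': 74}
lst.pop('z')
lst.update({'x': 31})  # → {'y': 82, 'c': 21, 'x': 31, 'b': 74}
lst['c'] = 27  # {'y': 82, 'c': 27, 'x': 31, 'b': 74}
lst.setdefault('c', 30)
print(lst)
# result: {'y': 82, 'c': 27, 'x': 31, 'b': 74}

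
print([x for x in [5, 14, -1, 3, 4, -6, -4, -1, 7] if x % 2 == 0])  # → [14, 4, -6, -4]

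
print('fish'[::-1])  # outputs hsif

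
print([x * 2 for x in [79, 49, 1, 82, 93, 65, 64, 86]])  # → [158, 98, 2, 164, 186, 130, 128, 172]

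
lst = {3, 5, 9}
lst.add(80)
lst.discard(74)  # {3, 5, 9, 80}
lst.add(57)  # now {3, 5, 9, 57, 80}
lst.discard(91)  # {3, 5, 9, 57, 80}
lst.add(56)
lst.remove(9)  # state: {3, 5, 56, 57, 80}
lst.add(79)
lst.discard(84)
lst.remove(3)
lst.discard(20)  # {5, 56, 57, 79, 80}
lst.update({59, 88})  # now {5, 56, 57, 59, 79, 80, 88}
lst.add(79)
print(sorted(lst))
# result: [5, 56, 57, 59, 79, 80, 88]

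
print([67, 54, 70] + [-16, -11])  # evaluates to [67, 54, 70, -16, -11]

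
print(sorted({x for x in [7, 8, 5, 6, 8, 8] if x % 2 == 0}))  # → [6, 8]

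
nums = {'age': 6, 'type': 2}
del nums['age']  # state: {'type': 2}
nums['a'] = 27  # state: {'type': 2, 'a': 27}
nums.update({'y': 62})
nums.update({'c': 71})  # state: {'type': 2, 'a': 27, 'y': 62, 'c': 71}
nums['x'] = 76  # {'type': 2, 'a': 27, 'y': 62, 'c': 71, 'x': 76}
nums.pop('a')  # 27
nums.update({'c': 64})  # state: {'type': 2, 'y': 62, 'c': 64, 'x': 76}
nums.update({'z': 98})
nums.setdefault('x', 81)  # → 76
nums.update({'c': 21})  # {'type': 2, 'y': 62, 'c': 21, 'x': 76, 'z': 98}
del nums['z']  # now {'type': 2, 'y': 62, 'c': 21, 'x': 76}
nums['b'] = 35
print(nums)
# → {'type': 2, 'y': 62, 'c': 21, 'x': 76, 'b': 35}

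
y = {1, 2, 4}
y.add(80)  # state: {1, 2, 4, 80}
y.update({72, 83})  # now {1, 2, 4, 72, 80, 83}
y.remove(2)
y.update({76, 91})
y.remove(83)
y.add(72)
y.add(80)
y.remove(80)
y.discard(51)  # {1, 4, 72, 76, 91}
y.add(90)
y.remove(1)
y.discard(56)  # {4, 72, 76, 90, 91}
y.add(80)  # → {4, 72, 76, 80, 90, 91}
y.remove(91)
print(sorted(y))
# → [4, 72, 76, 80, 90]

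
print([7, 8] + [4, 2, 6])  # [7, 8, 4, 2, 6]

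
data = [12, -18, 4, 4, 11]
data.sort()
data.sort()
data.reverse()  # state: [12, 11, 4, 4, -18]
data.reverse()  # [-18, 4, 4, 11, 12]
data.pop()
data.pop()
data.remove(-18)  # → [4, 4]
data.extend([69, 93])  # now [4, 4, 69, 93]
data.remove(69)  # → [4, 4, 93]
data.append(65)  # [4, 4, 93, 65]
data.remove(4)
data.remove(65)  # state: [4, 93]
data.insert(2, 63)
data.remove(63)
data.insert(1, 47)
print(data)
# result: [4, 47, 93]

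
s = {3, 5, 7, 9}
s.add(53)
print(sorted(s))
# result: [3, 5, 7, 9, 53]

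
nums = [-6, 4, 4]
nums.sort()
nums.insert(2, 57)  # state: [-6, 4, 57, 4]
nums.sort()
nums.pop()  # 57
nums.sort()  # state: [-6, 4, 4]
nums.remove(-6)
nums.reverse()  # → [4, 4]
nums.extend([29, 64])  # [4, 4, 29, 64]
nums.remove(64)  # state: [4, 4, 29]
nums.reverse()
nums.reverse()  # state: [4, 4, 29]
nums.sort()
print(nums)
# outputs [4, 4, 29]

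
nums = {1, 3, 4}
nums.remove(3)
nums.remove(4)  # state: {1}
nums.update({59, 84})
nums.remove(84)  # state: {1, 59}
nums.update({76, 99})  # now {1, 59, 76, 99}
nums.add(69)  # {1, 59, 69, 76, 99}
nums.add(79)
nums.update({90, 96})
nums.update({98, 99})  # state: {1, 59, 69, 76, 79, 90, 96, 98, 99}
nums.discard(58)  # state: {1, 59, 69, 76, 79, 90, 96, 98, 99}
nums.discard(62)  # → {1, 59, 69, 76, 79, 90, 96, 98, 99}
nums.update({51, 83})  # {1, 51, 59, 69, 76, 79, 83, 90, 96, 98, 99}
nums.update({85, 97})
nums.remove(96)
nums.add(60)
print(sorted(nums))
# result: [1, 51, 59, 60, 69, 76, 79, 83, 85, 90, 97, 98, 99]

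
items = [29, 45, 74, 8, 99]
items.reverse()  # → [99, 8, 74, 45, 29]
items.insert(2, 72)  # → [99, 8, 72, 74, 45, 29]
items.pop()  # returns 29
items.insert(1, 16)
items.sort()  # [8, 16, 45, 72, 74, 99]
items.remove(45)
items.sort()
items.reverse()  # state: [99, 74, 72, 16, 8]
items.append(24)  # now [99, 74, 72, 16, 8, 24]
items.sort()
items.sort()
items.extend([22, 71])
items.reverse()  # [71, 22, 99, 74, 72, 24, 16, 8]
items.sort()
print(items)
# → [8, 16, 22, 24, 71, 72, 74, 99]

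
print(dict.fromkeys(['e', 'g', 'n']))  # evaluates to {'e': None, 'g': None, 'n': None}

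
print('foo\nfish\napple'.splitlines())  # ['foo', 'fish', 'apple']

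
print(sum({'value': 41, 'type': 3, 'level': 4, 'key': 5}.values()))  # 53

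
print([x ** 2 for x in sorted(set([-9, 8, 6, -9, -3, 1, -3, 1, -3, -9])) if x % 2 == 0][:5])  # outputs [36, 64]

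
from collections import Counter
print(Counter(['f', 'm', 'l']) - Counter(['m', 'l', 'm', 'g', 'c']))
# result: Counter({'f': 1})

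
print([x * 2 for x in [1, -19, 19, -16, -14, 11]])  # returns [2, -38, 38, -32, -28, 22]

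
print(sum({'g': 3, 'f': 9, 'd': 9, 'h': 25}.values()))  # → 46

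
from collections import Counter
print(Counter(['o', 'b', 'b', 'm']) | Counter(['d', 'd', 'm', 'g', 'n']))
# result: Counter({'b': 2, 'd': 2, 'o': 1, 'm': 1, 'g': 1, 'n': 1})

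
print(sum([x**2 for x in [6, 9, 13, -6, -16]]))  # 578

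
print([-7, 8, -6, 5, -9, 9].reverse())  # None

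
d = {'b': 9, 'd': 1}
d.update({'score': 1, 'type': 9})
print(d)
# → {'b': 9, 'd': 1, 'score': 1, 'type': 9}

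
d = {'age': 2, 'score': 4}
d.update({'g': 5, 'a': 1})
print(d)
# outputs {'age': 2, 'score': 4, 'g': 5, 'a': 1}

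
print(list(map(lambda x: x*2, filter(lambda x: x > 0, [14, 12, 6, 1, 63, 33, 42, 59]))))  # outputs [28, 24, 12, 2, 126, 66, 84, 118]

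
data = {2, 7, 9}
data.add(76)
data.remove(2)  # {7, 9, 76}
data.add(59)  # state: {7, 9, 59, 76}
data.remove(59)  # {7, 9, 76}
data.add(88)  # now {7, 9, 76, 88}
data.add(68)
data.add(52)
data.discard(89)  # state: {7, 9, 52, 68, 76, 88}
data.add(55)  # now {7, 9, 52, 55, 68, 76, 88}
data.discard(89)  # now {7, 9, 52, 55, 68, 76, 88}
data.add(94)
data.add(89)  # {7, 9, 52, 55, 68, 76, 88, 89, 94}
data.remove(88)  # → {7, 9, 52, 55, 68, 76, 89, 94}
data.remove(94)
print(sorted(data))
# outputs [7, 9, 52, 55, 68, 76, 89]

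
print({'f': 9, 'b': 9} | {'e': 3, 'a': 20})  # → {'f': 9, 'b': 9, 'e': 3, 'a': 20}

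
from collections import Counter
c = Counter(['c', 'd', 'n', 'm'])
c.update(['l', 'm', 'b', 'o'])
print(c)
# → Counter({'m': 2, 'c': 1, 'd': 1, 'n': 1, 'l': 1, 'b': 1, 'o': 1})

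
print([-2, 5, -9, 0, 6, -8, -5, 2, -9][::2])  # [-2, -9, 6, -5, -9]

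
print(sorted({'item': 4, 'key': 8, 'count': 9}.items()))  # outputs [('count', 9), ('item', 4), ('key', 8)]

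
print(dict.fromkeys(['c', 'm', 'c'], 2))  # {'c': 2, 'm': 2}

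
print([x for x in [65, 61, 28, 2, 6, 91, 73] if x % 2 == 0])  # [28, 2, 6]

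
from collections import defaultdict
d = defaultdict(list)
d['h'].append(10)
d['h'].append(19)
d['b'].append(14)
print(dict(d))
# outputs {'h': [10, 19], 'b': [14]}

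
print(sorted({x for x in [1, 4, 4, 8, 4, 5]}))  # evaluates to [1, 4, 5, 8]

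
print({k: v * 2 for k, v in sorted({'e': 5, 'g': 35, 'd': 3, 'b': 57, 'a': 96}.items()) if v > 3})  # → {'a': 192, 'b': 114, 'e': 10, 'g': 70}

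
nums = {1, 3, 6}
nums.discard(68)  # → {1, 3, 6}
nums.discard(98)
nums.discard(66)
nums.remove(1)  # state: {3, 6}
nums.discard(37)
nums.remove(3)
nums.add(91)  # {6, 91}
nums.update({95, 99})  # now {6, 91, 95, 99}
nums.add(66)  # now {6, 66, 91, 95, 99}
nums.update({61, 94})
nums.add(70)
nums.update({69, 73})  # {6, 61, 66, 69, 70, 73, 91, 94, 95, 99}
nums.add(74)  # {6, 61, 66, 69, 70, 73, 74, 91, 94, 95, 99}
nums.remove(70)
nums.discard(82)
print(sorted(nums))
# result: [6, 61, 66, 69, 73, 74, 91, 94, 95, 99]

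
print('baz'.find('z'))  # 2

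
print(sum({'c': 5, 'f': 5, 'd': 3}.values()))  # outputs 13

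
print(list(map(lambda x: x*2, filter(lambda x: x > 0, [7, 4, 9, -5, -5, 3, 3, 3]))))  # [14, 8, 18, 6, 6, 6]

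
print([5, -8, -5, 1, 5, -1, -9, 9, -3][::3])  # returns [5, 1, -9]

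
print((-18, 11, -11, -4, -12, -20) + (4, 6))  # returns (-18, 11, -11, -4, -12, -20, 4, 6)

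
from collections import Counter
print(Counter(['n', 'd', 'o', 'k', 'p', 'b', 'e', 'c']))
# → Counter({'n': 1, 'd': 1, 'o': 1, 'k': 1, 'p': 1, 'b': 1, 'e': 1, 'c': 1})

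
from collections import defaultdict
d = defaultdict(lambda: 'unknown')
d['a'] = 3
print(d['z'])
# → unknown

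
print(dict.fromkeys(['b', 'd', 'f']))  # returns {'b': None, 'd': None, 'f': None}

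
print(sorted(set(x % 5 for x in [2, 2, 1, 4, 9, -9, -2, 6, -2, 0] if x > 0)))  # [1, 2, 4]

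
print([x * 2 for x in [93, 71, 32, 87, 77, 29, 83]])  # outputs [186, 142, 64, 174, 154, 58, 166]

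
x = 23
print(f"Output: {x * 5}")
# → Output: 115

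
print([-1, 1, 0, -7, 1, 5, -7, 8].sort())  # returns None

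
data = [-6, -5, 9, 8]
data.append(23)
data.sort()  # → [-6, -5, 8, 9, 23]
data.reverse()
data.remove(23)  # [9, 8, -5, -6]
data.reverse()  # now [-6, -5, 8, 9]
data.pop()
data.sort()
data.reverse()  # [8, -5, -6]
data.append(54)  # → [8, -5, -6, 54]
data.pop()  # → 54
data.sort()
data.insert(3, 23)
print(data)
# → [-6, -5, 8, 23]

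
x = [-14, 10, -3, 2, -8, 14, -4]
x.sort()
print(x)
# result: [-14, -8, -4, -3, 2, 10, 14]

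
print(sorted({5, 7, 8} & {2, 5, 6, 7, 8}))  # [5, 7, 8]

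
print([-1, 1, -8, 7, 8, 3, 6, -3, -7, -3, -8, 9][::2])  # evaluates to [-1, -8, 8, 6, -7, -8]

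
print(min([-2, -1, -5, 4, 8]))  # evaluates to -5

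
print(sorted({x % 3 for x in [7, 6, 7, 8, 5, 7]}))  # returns [0, 1, 2]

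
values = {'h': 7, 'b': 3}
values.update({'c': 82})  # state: {'h': 7, 'b': 3, 'c': 82}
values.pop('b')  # 3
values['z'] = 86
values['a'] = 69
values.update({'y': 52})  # {'h': 7, 'c': 82, 'z': 86, 'a': 69, 'y': 52}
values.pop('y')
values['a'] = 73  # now {'h': 7, 'c': 82, 'z': 86, 'a': 73}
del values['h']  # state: {'c': 82, 'z': 86, 'a': 73}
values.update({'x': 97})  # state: {'c': 82, 'z': 86, 'a': 73, 'x': 97}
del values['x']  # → {'c': 82, 'z': 86, 'a': 73}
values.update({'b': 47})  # {'c': 82, 'z': 86, 'a': 73, 'b': 47}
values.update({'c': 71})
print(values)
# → {'c': 71, 'z': 86, 'a': 73, 'b': 47}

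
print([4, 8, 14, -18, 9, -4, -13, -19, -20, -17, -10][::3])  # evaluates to [4, -18, -13, -17]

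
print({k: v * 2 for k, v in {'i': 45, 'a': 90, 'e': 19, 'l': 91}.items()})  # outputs {'i': 90, 'a': 180, 'e': 38, 'l': 182}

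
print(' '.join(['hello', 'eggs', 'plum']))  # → hello eggs plum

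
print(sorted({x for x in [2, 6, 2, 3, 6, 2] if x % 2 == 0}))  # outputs [2, 6]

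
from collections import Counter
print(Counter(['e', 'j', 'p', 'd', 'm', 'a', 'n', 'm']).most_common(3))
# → [('m', 2), ('e', 1), ('j', 1)]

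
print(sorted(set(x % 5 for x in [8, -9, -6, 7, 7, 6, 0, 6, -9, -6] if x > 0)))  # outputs [1, 2, 3]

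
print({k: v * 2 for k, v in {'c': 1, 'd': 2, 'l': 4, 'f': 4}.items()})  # {'c': 2, 'd': 4, 'l': 8, 'f': 8}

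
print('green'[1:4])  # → ree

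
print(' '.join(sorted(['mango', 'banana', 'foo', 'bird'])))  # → banana bird foo mango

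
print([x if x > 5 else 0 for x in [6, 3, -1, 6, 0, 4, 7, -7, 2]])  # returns [6, 0, 0, 6, 0, 0, 7, 0, 0]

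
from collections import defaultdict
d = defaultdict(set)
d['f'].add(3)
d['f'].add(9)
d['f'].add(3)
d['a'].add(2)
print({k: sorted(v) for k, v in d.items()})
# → {'f': [3, 9], 'a': [2]}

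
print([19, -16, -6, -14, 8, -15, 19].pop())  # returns 19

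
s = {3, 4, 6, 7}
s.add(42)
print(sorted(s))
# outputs [3, 4, 6, 7, 42]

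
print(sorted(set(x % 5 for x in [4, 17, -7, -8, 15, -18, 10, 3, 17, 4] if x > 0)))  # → [0, 2, 3, 4]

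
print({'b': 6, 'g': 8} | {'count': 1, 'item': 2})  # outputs {'b': 6, 'g': 8, 'count': 1, 'item': 2}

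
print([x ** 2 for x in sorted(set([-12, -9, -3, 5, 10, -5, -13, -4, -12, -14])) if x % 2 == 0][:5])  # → [196, 144, 16, 100]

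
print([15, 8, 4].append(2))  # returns None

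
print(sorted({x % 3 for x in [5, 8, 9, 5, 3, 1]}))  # [0, 1, 2]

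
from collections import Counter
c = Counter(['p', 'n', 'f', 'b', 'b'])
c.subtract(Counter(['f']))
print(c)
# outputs Counter({'b': 2, 'p': 1, 'n': 1, 'f': 0})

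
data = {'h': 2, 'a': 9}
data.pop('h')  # 2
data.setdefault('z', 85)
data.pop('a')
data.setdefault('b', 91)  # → 91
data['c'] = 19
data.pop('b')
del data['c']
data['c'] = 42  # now {'z': 85, 'c': 42}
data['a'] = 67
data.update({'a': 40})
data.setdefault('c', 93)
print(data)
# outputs {'z': 85, 'c': 42, 'a': 40}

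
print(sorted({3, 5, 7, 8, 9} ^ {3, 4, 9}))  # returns [4, 5, 7, 8]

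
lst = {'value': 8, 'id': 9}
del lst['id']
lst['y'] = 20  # {'value': 8, 'y': 20}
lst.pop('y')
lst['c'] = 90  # {'value': 8, 'c': 90}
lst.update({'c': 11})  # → {'value': 8, 'c': 11}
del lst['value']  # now {'c': 11}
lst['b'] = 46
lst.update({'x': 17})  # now {'c': 11, 'b': 46, 'x': 17}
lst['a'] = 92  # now {'c': 11, 'b': 46, 'x': 17, 'a': 92}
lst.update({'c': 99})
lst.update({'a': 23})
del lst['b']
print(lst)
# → {'c': 99, 'x': 17, 'a': 23}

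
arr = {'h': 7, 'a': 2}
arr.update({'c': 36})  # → {'h': 7, 'a': 2, 'c': 36}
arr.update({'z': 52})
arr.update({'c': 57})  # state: {'h': 7, 'a': 2, 'c': 57, 'z': 52}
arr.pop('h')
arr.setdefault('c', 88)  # 57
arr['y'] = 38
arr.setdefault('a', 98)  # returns 2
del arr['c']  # {'a': 2, 'z': 52, 'y': 38}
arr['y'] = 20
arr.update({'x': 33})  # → {'a': 2, 'z': 52, 'y': 20, 'x': 33}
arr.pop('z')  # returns 52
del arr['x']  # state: {'a': 2, 'y': 20}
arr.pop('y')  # 20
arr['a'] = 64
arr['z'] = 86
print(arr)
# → {'a': 64, 'z': 86}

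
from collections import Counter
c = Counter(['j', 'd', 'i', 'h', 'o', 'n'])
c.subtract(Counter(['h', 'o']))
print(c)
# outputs Counter({'j': 1, 'd': 1, 'i': 1, 'n': 1, 'h': 0, 'o': 0})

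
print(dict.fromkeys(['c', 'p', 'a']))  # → {'c': None, 'p': None, 'a': None}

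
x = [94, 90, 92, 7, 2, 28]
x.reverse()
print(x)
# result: [28, 2, 7, 92, 90, 94]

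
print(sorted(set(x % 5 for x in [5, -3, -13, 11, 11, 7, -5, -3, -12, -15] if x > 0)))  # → [0, 1, 2]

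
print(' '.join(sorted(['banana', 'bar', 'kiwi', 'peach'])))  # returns banana bar kiwi peach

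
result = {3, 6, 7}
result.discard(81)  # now {3, 6, 7}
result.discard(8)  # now {3, 6, 7}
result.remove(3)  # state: {6, 7}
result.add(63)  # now {6, 7, 63}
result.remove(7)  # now {6, 63}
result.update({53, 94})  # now {6, 53, 63, 94}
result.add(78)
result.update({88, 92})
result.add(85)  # {6, 53, 63, 78, 85, 88, 92, 94}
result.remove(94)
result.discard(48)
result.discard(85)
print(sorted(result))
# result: [6, 53, 63, 78, 88, 92]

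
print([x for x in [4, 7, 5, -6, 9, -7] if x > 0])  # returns [4, 7, 5, 9]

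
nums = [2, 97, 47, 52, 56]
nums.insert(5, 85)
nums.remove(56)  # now [2, 97, 47, 52, 85]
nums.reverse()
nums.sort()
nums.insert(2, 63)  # [2, 47, 63, 52, 85, 97]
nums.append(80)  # [2, 47, 63, 52, 85, 97, 80]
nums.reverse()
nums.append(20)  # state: [80, 97, 85, 52, 63, 47, 2, 20]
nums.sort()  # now [2, 20, 47, 52, 63, 80, 85, 97]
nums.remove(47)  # [2, 20, 52, 63, 80, 85, 97]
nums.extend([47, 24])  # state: [2, 20, 52, 63, 80, 85, 97, 47, 24]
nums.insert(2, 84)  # [2, 20, 84, 52, 63, 80, 85, 97, 47, 24]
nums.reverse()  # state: [24, 47, 97, 85, 80, 63, 52, 84, 20, 2]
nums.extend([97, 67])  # [24, 47, 97, 85, 80, 63, 52, 84, 20, 2, 97, 67]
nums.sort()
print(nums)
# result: [2, 20, 24, 47, 52, 63, 67, 80, 84, 85, 97, 97]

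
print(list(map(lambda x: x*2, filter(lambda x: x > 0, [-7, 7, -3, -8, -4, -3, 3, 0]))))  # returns [14, 6]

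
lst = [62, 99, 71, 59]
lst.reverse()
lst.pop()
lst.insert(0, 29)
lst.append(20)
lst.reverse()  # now [20, 99, 71, 59, 29]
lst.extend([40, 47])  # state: [20, 99, 71, 59, 29, 40, 47]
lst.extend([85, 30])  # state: [20, 99, 71, 59, 29, 40, 47, 85, 30]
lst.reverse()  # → [30, 85, 47, 40, 29, 59, 71, 99, 20]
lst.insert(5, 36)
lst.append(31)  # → [30, 85, 47, 40, 29, 36, 59, 71, 99, 20, 31]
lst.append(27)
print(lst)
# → [30, 85, 47, 40, 29, 36, 59, 71, 99, 20, 31, 27]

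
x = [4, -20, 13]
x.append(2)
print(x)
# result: [4, -20, 13, 2]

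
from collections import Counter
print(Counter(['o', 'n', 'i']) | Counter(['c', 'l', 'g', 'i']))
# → Counter({'o': 1, 'n': 1, 'i': 1, 'c': 1, 'l': 1, 'g': 1})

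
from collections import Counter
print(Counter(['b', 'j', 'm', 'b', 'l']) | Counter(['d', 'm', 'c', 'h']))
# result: Counter({'b': 2, 'j': 1, 'm': 1, 'l': 1, 'd': 1, 'c': 1, 'h': 1})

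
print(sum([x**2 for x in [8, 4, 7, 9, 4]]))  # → 226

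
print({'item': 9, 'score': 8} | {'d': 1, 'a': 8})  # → {'item': 9, 'score': 8, 'd': 1, 'a': 8}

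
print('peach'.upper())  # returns PEACH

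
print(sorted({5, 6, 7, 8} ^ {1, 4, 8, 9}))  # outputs [1, 4, 5, 6, 7, 9]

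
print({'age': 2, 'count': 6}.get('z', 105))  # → 105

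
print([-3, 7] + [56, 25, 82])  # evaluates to [-3, 7, 56, 25, 82]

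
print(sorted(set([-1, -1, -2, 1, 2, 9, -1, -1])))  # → [-2, -1, 1, 2, 9]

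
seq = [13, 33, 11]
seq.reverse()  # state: [11, 33, 13]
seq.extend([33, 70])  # [11, 33, 13, 33, 70]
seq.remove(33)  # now [11, 13, 33, 70]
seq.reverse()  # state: [70, 33, 13, 11]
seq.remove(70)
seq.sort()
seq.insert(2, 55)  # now [11, 13, 55, 33]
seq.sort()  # [11, 13, 33, 55]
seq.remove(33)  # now [11, 13, 55]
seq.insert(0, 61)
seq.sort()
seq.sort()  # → [11, 13, 55, 61]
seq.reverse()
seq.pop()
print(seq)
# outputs [61, 55, 13]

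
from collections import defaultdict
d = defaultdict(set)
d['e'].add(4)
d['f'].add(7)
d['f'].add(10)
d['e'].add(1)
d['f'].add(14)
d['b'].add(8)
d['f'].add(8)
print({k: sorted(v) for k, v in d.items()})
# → {'e': [1, 4], 'f': [7, 8, 10, 14], 'b': [8]}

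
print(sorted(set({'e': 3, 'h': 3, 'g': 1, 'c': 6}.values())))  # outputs [1, 3, 6]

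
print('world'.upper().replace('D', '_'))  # WORL_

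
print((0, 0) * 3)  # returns (0, 0, 0, 0, 0, 0)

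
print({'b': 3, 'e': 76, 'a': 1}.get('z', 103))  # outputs 103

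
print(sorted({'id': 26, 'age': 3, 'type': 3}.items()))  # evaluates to [('age', 3), ('id', 26), ('type', 3)]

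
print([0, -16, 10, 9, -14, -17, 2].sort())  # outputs None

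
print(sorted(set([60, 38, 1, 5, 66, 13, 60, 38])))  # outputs [1, 5, 13, 38, 60, 66]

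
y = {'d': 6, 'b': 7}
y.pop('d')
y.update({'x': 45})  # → {'b': 7, 'x': 45}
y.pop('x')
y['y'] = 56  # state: {'b': 7, 'y': 56}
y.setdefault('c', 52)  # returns 52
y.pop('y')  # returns 56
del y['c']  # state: {'b': 7}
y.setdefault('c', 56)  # 56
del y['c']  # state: {'b': 7}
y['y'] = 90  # {'b': 7, 'y': 90}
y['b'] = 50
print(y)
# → {'b': 50, 'y': 90}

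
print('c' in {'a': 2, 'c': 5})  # True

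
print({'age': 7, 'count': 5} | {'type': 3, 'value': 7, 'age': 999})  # {'age': 999, 'count': 5, 'type': 3, 'value': 7}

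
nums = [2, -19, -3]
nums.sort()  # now [-19, -3, 2]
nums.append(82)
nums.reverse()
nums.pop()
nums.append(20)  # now [82, 2, -3, 20]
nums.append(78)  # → [82, 2, -3, 20, 78]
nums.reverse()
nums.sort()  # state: [-3, 2, 20, 78, 82]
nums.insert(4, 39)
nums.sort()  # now [-3, 2, 20, 39, 78, 82]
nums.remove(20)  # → [-3, 2, 39, 78, 82]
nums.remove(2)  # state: [-3, 39, 78, 82]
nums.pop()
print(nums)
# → [-3, 39, 78]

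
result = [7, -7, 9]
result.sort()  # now [-7, 7, 9]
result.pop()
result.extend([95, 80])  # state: [-7, 7, 95, 80]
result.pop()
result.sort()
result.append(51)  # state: [-7, 7, 95, 51]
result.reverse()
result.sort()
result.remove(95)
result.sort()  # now [-7, 7, 51]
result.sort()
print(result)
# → [-7, 7, 51]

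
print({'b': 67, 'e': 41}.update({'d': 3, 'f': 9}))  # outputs None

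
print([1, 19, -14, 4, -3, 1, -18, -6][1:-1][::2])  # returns [19, 4, 1]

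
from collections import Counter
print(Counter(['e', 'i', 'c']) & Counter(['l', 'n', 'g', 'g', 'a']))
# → Counter()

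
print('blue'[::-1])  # eulb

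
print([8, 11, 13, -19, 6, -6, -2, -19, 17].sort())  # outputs None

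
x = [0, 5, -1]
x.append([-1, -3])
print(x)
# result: [0, 5, -1, [-1, -3]]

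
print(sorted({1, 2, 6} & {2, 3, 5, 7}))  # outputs [2]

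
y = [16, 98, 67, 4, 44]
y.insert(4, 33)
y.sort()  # [4, 16, 33, 44, 67, 98]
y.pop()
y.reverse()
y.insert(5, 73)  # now [67, 44, 33, 16, 4, 73]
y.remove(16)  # [67, 44, 33, 4, 73]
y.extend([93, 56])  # [67, 44, 33, 4, 73, 93, 56]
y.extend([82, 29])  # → [67, 44, 33, 4, 73, 93, 56, 82, 29]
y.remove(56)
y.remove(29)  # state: [67, 44, 33, 4, 73, 93, 82]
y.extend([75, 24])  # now [67, 44, 33, 4, 73, 93, 82, 75, 24]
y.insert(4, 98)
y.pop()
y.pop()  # 75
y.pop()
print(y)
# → [67, 44, 33, 4, 98, 73, 93]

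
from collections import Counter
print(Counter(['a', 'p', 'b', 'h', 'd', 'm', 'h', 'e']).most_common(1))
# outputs [('h', 2)]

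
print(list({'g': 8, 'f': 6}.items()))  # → [('g', 8), ('f', 6)]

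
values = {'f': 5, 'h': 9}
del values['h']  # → {'f': 5}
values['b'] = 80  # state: {'f': 5, 'b': 80}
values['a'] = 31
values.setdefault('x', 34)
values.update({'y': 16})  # {'f': 5, 'b': 80, 'a': 31, 'x': 34, 'y': 16}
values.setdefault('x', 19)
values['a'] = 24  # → {'f': 5, 'b': 80, 'a': 24, 'x': 34, 'y': 16}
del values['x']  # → {'f': 5, 'b': 80, 'a': 24, 'y': 16}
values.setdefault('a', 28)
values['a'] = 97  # {'f': 5, 'b': 80, 'a': 97, 'y': 16}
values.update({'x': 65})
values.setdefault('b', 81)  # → 80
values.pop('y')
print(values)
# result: {'f': 5, 'b': 80, 'a': 97, 'x': 65}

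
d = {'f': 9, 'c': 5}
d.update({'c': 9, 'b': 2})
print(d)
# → {'f': 9, 'c': 9, 'b': 2}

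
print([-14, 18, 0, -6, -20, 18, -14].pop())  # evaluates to -14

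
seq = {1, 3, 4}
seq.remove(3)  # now {1, 4}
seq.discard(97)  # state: {1, 4}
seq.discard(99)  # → {1, 4}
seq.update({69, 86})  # {1, 4, 69, 86}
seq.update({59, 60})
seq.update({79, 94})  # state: {1, 4, 59, 60, 69, 79, 86, 94}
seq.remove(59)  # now {1, 4, 60, 69, 79, 86, 94}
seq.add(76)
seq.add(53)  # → {1, 4, 53, 60, 69, 76, 79, 86, 94}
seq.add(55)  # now {1, 4, 53, 55, 60, 69, 76, 79, 86, 94}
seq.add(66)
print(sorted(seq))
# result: [1, 4, 53, 55, 60, 66, 69, 76, 79, 86, 94]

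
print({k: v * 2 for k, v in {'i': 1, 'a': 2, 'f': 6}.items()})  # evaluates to {'i': 2, 'a': 4, 'f': 12}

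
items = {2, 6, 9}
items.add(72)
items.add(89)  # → {2, 6, 9, 72, 89}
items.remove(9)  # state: {2, 6, 72, 89}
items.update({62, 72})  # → {2, 6, 62, 72, 89}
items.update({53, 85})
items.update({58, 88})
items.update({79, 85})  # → {2, 6, 53, 58, 62, 72, 79, 85, 88, 89}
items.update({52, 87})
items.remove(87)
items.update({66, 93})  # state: {2, 6, 52, 53, 58, 62, 66, 72, 79, 85, 88, 89, 93}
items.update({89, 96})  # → {2, 6, 52, 53, 58, 62, 66, 72, 79, 85, 88, 89, 93, 96}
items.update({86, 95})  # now {2, 6, 52, 53, 58, 62, 66, 72, 79, 85, 86, 88, 89, 93, 95, 96}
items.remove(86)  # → {2, 6, 52, 53, 58, 62, 66, 72, 79, 85, 88, 89, 93, 95, 96}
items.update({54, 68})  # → {2, 6, 52, 53, 54, 58, 62, 66, 68, 72, 79, 85, 88, 89, 93, 95, 96}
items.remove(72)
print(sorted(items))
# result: [2, 6, 52, 53, 54, 58, 62, 66, 68, 79, 85, 88, 89, 93, 95, 96]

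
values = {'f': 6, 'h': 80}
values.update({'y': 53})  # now {'f': 6, 'h': 80, 'y': 53}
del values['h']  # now {'f': 6, 'y': 53}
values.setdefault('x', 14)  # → 14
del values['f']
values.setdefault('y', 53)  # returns 53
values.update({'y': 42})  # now {'y': 42, 'x': 14}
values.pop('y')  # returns 42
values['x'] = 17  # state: {'x': 17}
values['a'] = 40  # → {'x': 17, 'a': 40}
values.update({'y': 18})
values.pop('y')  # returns 18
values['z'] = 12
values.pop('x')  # 17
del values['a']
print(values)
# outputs {'z': 12}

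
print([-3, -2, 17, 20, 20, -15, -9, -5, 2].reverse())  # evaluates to None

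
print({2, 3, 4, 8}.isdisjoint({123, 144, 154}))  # True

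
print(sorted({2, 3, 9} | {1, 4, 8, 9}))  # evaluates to [1, 2, 3, 4, 8, 9]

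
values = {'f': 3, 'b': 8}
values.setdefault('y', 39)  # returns 39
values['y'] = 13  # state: {'f': 3, 'b': 8, 'y': 13}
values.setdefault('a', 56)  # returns 56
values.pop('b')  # 8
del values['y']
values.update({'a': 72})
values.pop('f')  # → 3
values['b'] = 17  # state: {'a': 72, 'b': 17}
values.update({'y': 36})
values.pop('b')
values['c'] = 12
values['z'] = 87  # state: {'a': 72, 'y': 36, 'c': 12, 'z': 87}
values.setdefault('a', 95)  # 72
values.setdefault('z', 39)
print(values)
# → {'a': 72, 'y': 36, 'c': 12, 'z': 87}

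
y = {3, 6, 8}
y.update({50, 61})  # {3, 6, 8, 50, 61}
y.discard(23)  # {3, 6, 8, 50, 61}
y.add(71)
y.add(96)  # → {3, 6, 8, 50, 61, 71, 96}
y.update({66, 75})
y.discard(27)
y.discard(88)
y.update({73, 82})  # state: {3, 6, 8, 50, 61, 66, 71, 73, 75, 82, 96}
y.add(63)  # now {3, 6, 8, 50, 61, 63, 66, 71, 73, 75, 82, 96}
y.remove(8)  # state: {3, 6, 50, 61, 63, 66, 71, 73, 75, 82, 96}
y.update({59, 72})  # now {3, 6, 50, 59, 61, 63, 66, 71, 72, 73, 75, 82, 96}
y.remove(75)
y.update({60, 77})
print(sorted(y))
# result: [3, 6, 50, 59, 60, 61, 63, 66, 71, 72, 73, 77, 82, 96]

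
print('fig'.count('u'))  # 0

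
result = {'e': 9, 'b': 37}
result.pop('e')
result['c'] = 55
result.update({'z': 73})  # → {'b': 37, 'c': 55, 'z': 73}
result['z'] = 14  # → {'b': 37, 'c': 55, 'z': 14}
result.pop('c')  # 55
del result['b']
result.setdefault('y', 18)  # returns 18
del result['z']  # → {'y': 18}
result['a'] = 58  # {'y': 18, 'a': 58}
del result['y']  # {'a': 58}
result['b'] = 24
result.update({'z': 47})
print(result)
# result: {'a': 58, 'b': 24, 'z': 47}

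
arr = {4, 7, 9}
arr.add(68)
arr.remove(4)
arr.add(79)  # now {7, 9, 68, 79}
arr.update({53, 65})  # {7, 9, 53, 65, 68, 79}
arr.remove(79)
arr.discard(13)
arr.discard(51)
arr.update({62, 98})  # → {7, 9, 53, 62, 65, 68, 98}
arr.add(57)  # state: {7, 9, 53, 57, 62, 65, 68, 98}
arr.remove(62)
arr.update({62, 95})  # {7, 9, 53, 57, 62, 65, 68, 95, 98}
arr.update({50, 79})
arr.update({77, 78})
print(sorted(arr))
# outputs [7, 9, 50, 53, 57, 62, 65, 68, 77, 78, 79, 95, 98]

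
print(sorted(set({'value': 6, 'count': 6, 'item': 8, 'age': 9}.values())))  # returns [6, 8, 9]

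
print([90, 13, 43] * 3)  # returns [90, 13, 43, 90, 13, 43, 90, 13, 43]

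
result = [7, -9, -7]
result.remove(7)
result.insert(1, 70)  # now [-9, 70, -7]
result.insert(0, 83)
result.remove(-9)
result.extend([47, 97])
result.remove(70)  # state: [83, -7, 47, 97]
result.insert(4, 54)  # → [83, -7, 47, 97, 54]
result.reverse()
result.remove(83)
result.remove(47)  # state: [54, 97, -7]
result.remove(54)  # [97, -7]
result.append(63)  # [97, -7, 63]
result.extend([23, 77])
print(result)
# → [97, -7, 63, 23, 77]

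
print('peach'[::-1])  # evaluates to hcaep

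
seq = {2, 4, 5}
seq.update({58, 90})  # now {2, 4, 5, 58, 90}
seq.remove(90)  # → {2, 4, 5, 58}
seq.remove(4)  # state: {2, 5, 58}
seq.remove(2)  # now {5, 58}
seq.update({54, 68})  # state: {5, 54, 58, 68}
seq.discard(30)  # {5, 54, 58, 68}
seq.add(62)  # {5, 54, 58, 62, 68}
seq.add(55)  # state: {5, 54, 55, 58, 62, 68}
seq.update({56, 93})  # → {5, 54, 55, 56, 58, 62, 68, 93}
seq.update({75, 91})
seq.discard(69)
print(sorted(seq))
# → [5, 54, 55, 56, 58, 62, 68, 75, 91, 93]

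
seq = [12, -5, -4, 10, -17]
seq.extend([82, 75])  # [12, -5, -4, 10, -17, 82, 75]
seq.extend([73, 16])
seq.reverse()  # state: [16, 73, 75, 82, -17, 10, -4, -5, 12]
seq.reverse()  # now [12, -5, -4, 10, -17, 82, 75, 73, 16]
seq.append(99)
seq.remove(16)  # [12, -5, -4, 10, -17, 82, 75, 73, 99]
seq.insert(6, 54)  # [12, -5, -4, 10, -17, 82, 54, 75, 73, 99]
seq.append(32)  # [12, -5, -4, 10, -17, 82, 54, 75, 73, 99, 32]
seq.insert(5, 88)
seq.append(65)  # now [12, -5, -4, 10, -17, 88, 82, 54, 75, 73, 99, 32, 65]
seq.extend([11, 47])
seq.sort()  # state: [-17, -5, -4, 10, 11, 12, 32, 47, 54, 65, 73, 75, 82, 88, 99]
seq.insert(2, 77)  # [-17, -5, 77, -4, 10, 11, 12, 32, 47, 54, 65, 73, 75, 82, 88, 99]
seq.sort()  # [-17, -5, -4, 10, 11, 12, 32, 47, 54, 65, 73, 75, 77, 82, 88, 99]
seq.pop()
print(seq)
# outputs [-17, -5, -4, 10, 11, 12, 32, 47, 54, 65, 73, 75, 77, 82, 88]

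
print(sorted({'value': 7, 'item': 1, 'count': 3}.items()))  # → [('count', 3), ('item', 1), ('value', 7)]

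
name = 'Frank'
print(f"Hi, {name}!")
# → Hi, Frank!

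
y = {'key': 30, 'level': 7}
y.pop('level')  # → 7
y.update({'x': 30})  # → {'key': 30, 'x': 30}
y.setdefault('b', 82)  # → 82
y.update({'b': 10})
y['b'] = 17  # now {'key': 30, 'x': 30, 'b': 17}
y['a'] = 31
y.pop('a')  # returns 31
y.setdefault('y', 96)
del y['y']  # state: {'key': 30, 'x': 30, 'b': 17}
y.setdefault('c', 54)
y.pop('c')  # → 54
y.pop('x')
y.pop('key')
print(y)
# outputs {'b': 17}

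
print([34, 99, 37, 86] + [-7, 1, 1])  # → [34, 99, 37, 86, -7, 1, 1]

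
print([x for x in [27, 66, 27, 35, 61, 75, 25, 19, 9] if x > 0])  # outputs [27, 66, 27, 35, 61, 75, 25, 19, 9]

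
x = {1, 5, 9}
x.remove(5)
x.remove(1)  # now {9}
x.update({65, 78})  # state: {9, 65, 78}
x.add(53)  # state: {9, 53, 65, 78}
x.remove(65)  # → {9, 53, 78}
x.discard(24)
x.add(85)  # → {9, 53, 78, 85}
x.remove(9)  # {53, 78, 85}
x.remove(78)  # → {53, 85}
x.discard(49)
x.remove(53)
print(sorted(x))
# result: [85]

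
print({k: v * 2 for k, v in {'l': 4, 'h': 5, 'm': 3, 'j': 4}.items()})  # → {'l': 8, 'h': 10, 'm': 6, 'j': 8}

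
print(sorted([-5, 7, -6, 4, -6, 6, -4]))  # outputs [-6, -6, -5, -4, 4, 6, 7]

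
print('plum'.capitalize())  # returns Plum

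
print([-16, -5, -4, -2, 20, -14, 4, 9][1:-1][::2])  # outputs [-5, -2, -14]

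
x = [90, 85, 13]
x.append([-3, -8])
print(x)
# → [90, 85, 13, [-3, -8]]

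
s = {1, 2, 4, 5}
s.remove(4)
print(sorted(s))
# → [1, 2, 5]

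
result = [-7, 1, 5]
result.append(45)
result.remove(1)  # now [-7, 5, 45]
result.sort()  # [-7, 5, 45]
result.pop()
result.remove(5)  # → [-7]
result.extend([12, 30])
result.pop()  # 30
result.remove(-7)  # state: [12]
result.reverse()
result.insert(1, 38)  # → [12, 38]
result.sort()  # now [12, 38]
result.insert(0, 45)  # [45, 12, 38]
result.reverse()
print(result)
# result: [38, 12, 45]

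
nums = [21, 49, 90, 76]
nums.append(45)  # [21, 49, 90, 76, 45]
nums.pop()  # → 45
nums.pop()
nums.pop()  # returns 90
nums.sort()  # [21, 49]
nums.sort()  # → [21, 49]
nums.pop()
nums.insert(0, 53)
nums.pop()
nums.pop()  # 53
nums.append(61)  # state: [61]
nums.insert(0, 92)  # [92, 61]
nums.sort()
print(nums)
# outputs [61, 92]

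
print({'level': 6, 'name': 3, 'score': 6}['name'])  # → 3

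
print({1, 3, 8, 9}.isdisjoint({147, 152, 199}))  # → True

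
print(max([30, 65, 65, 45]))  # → 65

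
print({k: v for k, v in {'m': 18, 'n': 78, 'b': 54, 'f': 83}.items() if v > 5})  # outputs {'m': 18, 'n': 78, 'b': 54, 'f': 83}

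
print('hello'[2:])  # llo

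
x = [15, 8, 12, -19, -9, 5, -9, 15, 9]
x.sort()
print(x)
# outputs [-19, -9, -9, 5, 8, 9, 12, 15, 15]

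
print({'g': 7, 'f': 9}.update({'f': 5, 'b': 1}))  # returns None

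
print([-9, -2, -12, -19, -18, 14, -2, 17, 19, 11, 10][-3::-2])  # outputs [19, -2, -18, -12, -9]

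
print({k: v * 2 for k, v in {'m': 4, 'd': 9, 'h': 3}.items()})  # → {'m': 8, 'd': 18, 'h': 6}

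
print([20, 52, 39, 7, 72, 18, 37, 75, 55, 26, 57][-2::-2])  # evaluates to [26, 75, 18, 7, 52]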